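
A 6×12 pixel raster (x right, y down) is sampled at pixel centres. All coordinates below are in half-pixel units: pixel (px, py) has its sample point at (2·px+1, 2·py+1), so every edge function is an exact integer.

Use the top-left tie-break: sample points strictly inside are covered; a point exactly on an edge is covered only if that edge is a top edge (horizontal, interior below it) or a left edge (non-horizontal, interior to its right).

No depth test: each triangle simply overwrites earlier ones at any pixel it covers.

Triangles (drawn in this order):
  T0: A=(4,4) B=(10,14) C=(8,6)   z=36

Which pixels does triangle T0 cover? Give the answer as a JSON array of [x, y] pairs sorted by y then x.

T0:
  2·area = 28  (B↔C swapped to make it positive)
  edge (4, 4)→(8, 6): d=(4,2) right/bottom  bias=-1
  edge (8, 6)→(10, 14): d=(2,8) right/bottom  bias=-1
  edge (10, 14)→(4, 4): d=(-6,-10) top-left  bias=+0
    (2,2)@(5, 5): e=[2,22,4] → █
    (3,2)@(7, 5): e=[-2,6,24] → ·
    (2,3)@(5, 7): e=[10,26,-8] → ·
    (3,3)@(7, 7): e=[6,10,12] → █
    (4,3)@(9, 7): e=[2,-6,32] → ·
    (3,4)@(7, 9): e=[14,14,0] → █  [on edge]
    (4,4)@(9, 9): e=[10,-2,20] → ·
    (3,5)@(7, 11): e=[22,18,-12] → ·
    (4,5)@(9, 11): e=[18,2,8] → █
    (5,5)@(11, 11): e=[14,-14,28] → ·
    (4,6)@(9, 13): e=[26,6,-4] → ·
  covered (4 px):
    · · · · · ·
    · · · · · ·
    · · █ · · ·
    · · · █ · ·
    · · · █ · ·
    · · · · █ ·
    · · · · · ·
    · · · · · ·
    · · · · · ·
    · · · · · ·
    · · · · · ·
    · · · · · ·

Answer: [[2,2],[3,3],[3,4],[4,5]]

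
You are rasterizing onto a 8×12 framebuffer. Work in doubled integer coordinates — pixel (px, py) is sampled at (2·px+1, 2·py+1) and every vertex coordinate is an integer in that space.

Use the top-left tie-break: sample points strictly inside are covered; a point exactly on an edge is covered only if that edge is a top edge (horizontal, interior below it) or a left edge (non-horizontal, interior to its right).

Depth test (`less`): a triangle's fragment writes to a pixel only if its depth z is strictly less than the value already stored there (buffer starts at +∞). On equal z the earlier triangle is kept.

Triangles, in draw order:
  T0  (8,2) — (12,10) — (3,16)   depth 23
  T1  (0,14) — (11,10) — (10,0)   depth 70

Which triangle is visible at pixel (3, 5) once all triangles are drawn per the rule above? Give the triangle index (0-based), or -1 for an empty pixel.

T0:
  2·area = 96
  edge (8, 2)→(12, 10): d=(4,8) right/bottom  bias=-1
  edge (12, 10)→(3, 16): d=(-9,6) right/bottom  bias=-1
  edge (3, 16)→(8, 2): d=(5,-14) top-left  bias=+0
    (3,2)@(7, 5): e=[20,75,1] → #
    (4,2)@(9, 5): e=[4,63,29] → #
    (5,2)@(11, 5): e=[-12,51,57] → ·
    (3,3)@(7, 7): e=[28,57,11] → #
    (5,3)@(11, 7): e=[-4,33,67] → ·
    (3,4)@(7, 9): e=[36,39,21] → #
    (5,4)@(11, 9): e=[4,15,77] → #
    (6,4)@(13, 9): e=[-12,3,105] → ·
    (2,5)@(5, 11): e=[60,33,3] → #
    (5,5)@(11, 11): e=[12,-3,87] → ·
    (2,6)@(5, 13): e=[68,15,13] → #
    (4,6)@(9, 13): e=[36,-9,69] → ·
  covered (12 px):
    · · · · · · · ·
    · · · · · · · ·
    · · · # # · · ·
    · · · # # · · ·
    · · · # # # · ·
    · · # # # · · ·
    · · # # · · · ·
    · · · · · · · ·
    · · · · · · · ·
    · · · · · · · ·
    · · · · · · · ·
    · · · · · · · ·
T1:
  2·area = 114  (B↔C swapped to make it positive)
  edge (0, 14)→(10, 0): d=(10,-14) top-left  bias=+0
  edge (10, 0)→(11, 10): d=(1,10) right/bottom  bias=-1
  edge (11, 10)→(0, 14): d=(-11,4) right/bottom  bias=-1
    (4,1)@(9, 3): e=[16,13,85] → #
    (5,1)@(11, 3): e=[44,-7,77] → ·
    (3,2)@(7, 5): e=[8,35,71] → #
    (5,2)@(11, 5): e=[64,-5,55] → ·
    (2,3)@(5, 7): e=[0,57,57] → #  [on edge]
    (5,3)@(11, 7): e=[84,-3,33] → ·
    (2,4)@(5, 9): e=[20,59,35] → #
    (5,4)@(11, 9): e=[104,-1,11] → ·
    (1,5)@(3, 11): e=[12,81,21] → #
    (4,5)@(9, 11): e=[96,21,-3] → ·
    (0,6)@(1, 13): e=[4,103,7] → #
    (1,6)@(3, 13): e=[32,83,-1] → ·
  covered (13 px):
    · · · · · · · ·
    · · · · # · · ·
    · · · # # · · ·
    · · # # # · · ·
    · · # # # · · ·
    · # # # · · · ·
    # · · · · · · ·
    · · · · · · · ·
    · · · · · · · ·
    · · · · · · · ·
    · · · · · · · ·
    · · · · · · · ·

Z-buffer (winner per pixel, '.' = empty):
  . . . . . . . .
  . . . . 1 . . .
  . . . 0 0 . . .
  . . 1 0 0 . . .
  . . 1 0 0 0 . .
  . 1 0 0 0 . . .
  1 . 0 0 . . . .
  . . . . . . . .
  . . . . . . . .
  . . . . . . . .
  . . . . . . . .
  . . . . . . . .

Result: 0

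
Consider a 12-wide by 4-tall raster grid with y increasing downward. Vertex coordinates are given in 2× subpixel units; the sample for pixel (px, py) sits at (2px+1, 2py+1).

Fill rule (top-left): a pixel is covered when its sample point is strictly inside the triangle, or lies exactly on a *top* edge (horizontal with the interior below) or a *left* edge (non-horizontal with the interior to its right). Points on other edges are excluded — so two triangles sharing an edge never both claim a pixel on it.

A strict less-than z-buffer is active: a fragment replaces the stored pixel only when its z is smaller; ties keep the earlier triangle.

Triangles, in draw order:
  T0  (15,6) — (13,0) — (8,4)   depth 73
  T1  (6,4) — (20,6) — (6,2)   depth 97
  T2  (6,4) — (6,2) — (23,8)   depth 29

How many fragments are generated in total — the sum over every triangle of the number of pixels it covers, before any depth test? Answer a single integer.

T0:
  2·area = 38  (B↔C swapped to make it positive)
  edge (15, 6)→(8, 4): d=(-7,-2) top-left  bias=+0
  edge (8, 4)→(13, 0): d=(5,-4) top-left  bias=+0
  edge (13, 0)→(15, 6): d=(2,6) right/bottom  bias=-1
    (6,0)@(13, 1): e=[31,5,2] → #
    (7,0)@(15, 1): e=[35,13,-10] → ·
    (5,1)@(11, 3): e=[13,7,18] → #
    (7,1)@(15, 3): e=[21,23,-6] → ·
    (5,2)@(11, 5): e=[-1,17,22] → ·
    (6,2)@(13, 5): e=[3,25,10] → #
    (7,2)@(15, 5): e=[7,33,-2] → ·
    (6,3)@(13, 7): e=[-11,35,14] → ·
  covered (4 px):
    · · · · · · # · · · · ·
    · · · · · # # · · · · ·
    · · · · · · # · · · · ·
    · · · · · · · · · · · ·
T1:
  2·area = 28  (B↔C swapped to make it positive)
  edge (6, 4)→(6, 2): d=(0,-2) top-left  bias=+0
  edge (6, 2)→(20, 6): d=(14,4) right/bottom  bias=-1
  edge (20, 6)→(6, 4): d=(-14,-2) top-left  bias=+0
    (3,1)@(7, 3): e=[2,10,16] → #
    (4,1)@(9, 3): e=[6,2,20] → #
    (5,1)@(11, 3): e=[10,-6,24] → ·
    (3,2)@(7, 5): e=[2,38,-12] → ·
    (4,2)@(9, 5): e=[6,30,-8] → ·
    (6,2)@(13, 5): e=[14,14,0] → #  [on edge]
    (7,2)@(15, 5): e=[18,6,4] → #
    (8,2)@(17, 5): e=[22,-2,8] → ·
    (6,3)@(13, 7): e=[14,42,-28] → ·
    (7,3)@(15, 7): e=[18,34,-24] → ·
  covered (4 px):
    · · · · · · · · · · · ·
    · · · # # · · · · · · ·
    · · · · · · # # · · · ·
    · · · · · · · · · · · ·
T2:
  2·area = 34
  edge (6, 4)→(6, 2): d=(0,-2) top-left  bias=+0
  edge (6, 2)→(23, 8): d=(17,6) right/bottom  bias=-1
  edge (23, 8)→(6, 4): d=(-17,-4) top-left  bias=+0
    (3,1)@(7, 3): e=[2,11,21] → #
    (4,1)@(9, 3): e=[6,-1,29] → ·
    (3,2)@(7, 5): e=[2,45,-13] → ·
    (5,2)@(11, 5): e=[10,21,3] → #
    (6,2)@(13, 5): e=[14,9,11] → #
    (7,2)@(15, 5): e=[18,-3,19] → ·
    (5,3)@(11, 7): e=[10,55,-31] → ·
    (6,3)@(13, 7): e=[14,43,-23] → ·
    (9,3)@(19, 7): e=[26,7,1] → #
    (10,3)@(21, 7): e=[30,-5,9] → ·
  covered (4 px):
    · · · · · · · · · · · ·
    · · · # · · · · · · · ·
    · · · · · # # · · · · ·
    · · · · · · · · · # · ·

Final: 12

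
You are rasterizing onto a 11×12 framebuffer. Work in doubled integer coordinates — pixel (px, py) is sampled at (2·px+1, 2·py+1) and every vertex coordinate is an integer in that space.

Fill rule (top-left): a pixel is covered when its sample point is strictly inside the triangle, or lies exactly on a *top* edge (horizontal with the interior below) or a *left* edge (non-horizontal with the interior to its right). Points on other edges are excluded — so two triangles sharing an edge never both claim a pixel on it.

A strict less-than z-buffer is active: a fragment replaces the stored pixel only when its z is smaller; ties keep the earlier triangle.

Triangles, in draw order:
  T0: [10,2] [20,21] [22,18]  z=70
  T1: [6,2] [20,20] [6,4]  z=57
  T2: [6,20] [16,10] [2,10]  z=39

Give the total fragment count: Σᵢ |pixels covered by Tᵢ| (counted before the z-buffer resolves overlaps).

T0:
  2·area = 68  (B↔C swapped to make it positive)
  edge (10, 2)→(22, 18): d=(12,16) right/bottom  bias=-1
  edge (22, 18)→(20, 21): d=(-2,3) right/bottom  bias=-1
  edge (20, 21)→(10, 2): d=(-10,-19) top-left  bias=+0
    (6,3)@(13, 7): e=[12,49,7] → X
    (7,3)@(15, 7): e=[-20,43,45] → .
    (6,4)@(13, 9): e=[36,45,-13] → .
    (7,4)@(15, 9): e=[4,39,25] → X
    (8,4)@(17, 9): e=[-28,33,63] → .
    (7,5)@(15, 11): e=[28,35,5] → X
    (8,5)@(17, 11): e=[-4,29,43] → .
    (7,6)@(15, 13): e=[52,31,-15] → .
    (8,6)@(17, 13): e=[20,25,23] → X
    (9,6)@(19, 13): e=[-12,19,61] → .
    (8,7)@(17, 15): e=[44,21,3] → X
    (9,7)@(19, 15): e=[12,15,41] → X
  covered (10 px):
    . . . . . . . . . . .
    . . . . . . . . . . .
    . . . . . . . . . . .
    . . . . . . X . . . .
    . . . . . . . X . . .
    . . . . . . . X . . .
    . . . . . . . . X . .
    . . . . . . . . X X .
    . . . . . . . . . X X
    . . . . . . . . . X X
    . . . . . . . . . . .
    . . . . . . . . . . .
T1:
  2·area = 28
  edge (6, 2)→(20, 20): d=(14,18) right/bottom  bias=-1
  edge (20, 20)→(6, 4): d=(-14,-16) top-left  bias=+0
  edge (6, 4)→(6, 2): d=(0,-2) top-left  bias=+0
    (3,2)@(7, 5): e=[24,2,2] → X
    (4,2)@(9, 5): e=[-12,34,6] → .
    (3,3)@(7, 7): e=[52,-26,2] → .
    (4,3)@(9, 7): e=[16,6,6] → X
    (5,3)@(11, 7): e=[-20,38,10] → .
    (4,4)@(9, 9): e=[44,-22,6] → .
    (5,4)@(11, 9): e=[8,10,10] → X
    (6,4)@(13, 9): e=[-28,42,14] → .
    (5,5)@(11, 11): e=[36,-18,10] → .
    (6,5)@(13, 11): e=[0,14,14] → .  [on edge]
  covered (3 px):
    . . . . . . . . . . .
    . . . . . . . . . . .
    . . . X . . . . . . .
    . . . . X . . . . . .
    . . . . . X . . . . .
    . . . . . . . . . . .
    . . . . . . . . . . .
    . . . . . . . . . . .
    . . . . . . . . . . .
    . . . . . . . . . . .
    . . . . . . . . . . .
    . . . . . . . . . . .
T2:
  2·area = 140  (B↔C swapped to make it positive)
  edge (6, 20)→(2, 10): d=(-4,-10) top-left  bias=+0
  edge (2, 10)→(16, 10): d=(14,0) top-left  bias=+0
  edge (16, 10)→(6, 20): d=(-10,10) right/bottom  bias=-1
    (10,2)@(21, 5): e=[210,-70,0] → .  [on edge]
    (9,3)@(19, 7): e=[182,-42,0] → .  [on edge]
    (8,4)@(17, 9): e=[154,-14,0] → .  [on edge]
    (1,5)@(3, 11): e=[6,14,120] → X
    (2,5)@(5, 11): e=[26,14,100] → X
    (3,5)@(7, 11): e=[46,14,80] → X
    (4,5)@(9, 11): e=[66,14,60] → X
    (5,5)@(11, 11): e=[86,14,40] → X
    (6,5)@(13, 11): e=[106,14,20] → X
    (7,5)@(15, 11): e=[126,14,0] → .  [on edge]
    (1,6)@(3, 13): e=[-2,42,100] → .
    (2,6)@(5, 13): e=[18,42,80] → X
    (6,6)@(13, 13): e=[98,42,0] → .  [on edge]
    (5,7)@(11, 15): e=[70,70,0] → .  [on edge]
    (4,8)@(9, 17): e=[42,98,0] → .  [on edge]
    (3,9)@(7, 19): e=[14,126,0] → .  [on edge]
    (2,10)@(5, 21): e=[-14,154,0] → .  [on edge]
    (1,11)@(3, 23): e=[-42,182,0] → .  [on edge]
  covered (15 px):
    . . . . . . . . . . .
    . . . . . . . . . . .
    . . . . . . . . . . .
    . . . . . . . . . . .
    . . . . . . . . . . .
    . X X X X X X . . . .
    . . X X X X . . . . .
    . . X X X . . . . . .
    . . X X . . . . . . .
    . . . . . . . . . . .
    . . . . . . . . . . .
    . . . . . . . . . . .

Final: 28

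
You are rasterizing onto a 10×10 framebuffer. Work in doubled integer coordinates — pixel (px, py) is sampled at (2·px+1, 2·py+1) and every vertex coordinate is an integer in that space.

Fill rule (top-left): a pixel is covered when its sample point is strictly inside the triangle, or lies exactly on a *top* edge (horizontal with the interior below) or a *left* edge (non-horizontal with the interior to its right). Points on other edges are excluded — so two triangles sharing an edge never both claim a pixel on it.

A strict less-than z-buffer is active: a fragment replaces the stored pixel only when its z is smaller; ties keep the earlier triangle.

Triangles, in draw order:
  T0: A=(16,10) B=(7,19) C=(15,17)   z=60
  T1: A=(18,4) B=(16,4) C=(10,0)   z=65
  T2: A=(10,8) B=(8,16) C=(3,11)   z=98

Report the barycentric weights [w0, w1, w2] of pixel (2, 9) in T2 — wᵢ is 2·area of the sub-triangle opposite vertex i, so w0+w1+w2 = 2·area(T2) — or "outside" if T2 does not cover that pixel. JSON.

T0:
  2·area = 54  (B↔C swapped to make it positive)
  edge (16, 10)→(15, 17): d=(-1,7) right/bottom  bias=-1
  edge (15, 17)→(7, 19): d=(-8,2) right/bottom  bias=-1
  edge (7, 19)→(16, 10): d=(9,-9) top-left  bias=+0
    (8,1)@(17, 3): e=[0,108,-54] → .  [on edge]
    (9,3)@(19, 7): e=[-18,72,0] → .  [on edge]
    (8,4)@(17, 9): e=[-6,60,0] → .  [on edge]
    (7,5)@(15, 11): e=[6,48,0] → X  [on edge]
    (8,5)@(17, 11): e=[-8,44,18] → .
    (6,6)@(13, 13): e=[18,36,0] → X  [on edge]
    (8,6)@(17, 13): e=[-10,28,36] → .
    (5,7)@(11, 15): e=[30,24,0] → X  [on edge]
    (8,7)@(17, 15): e=[-12,12,54] → .
    (4,8)@(9, 17): e=[42,12,0] → X  [on edge]
    (7,8)@(15, 17): e=[0,0,54] → .  [on edge]
    (3,9)@(7, 19): e=[54,0,0] → .  [on edge]
  covered (9 px):
    . . . . . . . . . .
    . . . . . . . . . .
    . . . . . . . . . .
    . . . . . . . . . .
    . . . . . . . . . .
    . . . . . . . X . .
    . . . . . . X X . .
    . . . . . X X X . .
    . . . . X X X . . .
    . . . . . . . . . .
T1:
  2·area = 8
  edge (18, 4)→(16, 4): d=(-2,0) right/bottom  bias=-1
  edge (16, 4)→(10, 0): d=(-6,-4) top-left  bias=+0
  edge (10, 0)→(18, 4): d=(8,4) right/bottom  bias=-1
    (7,1)@(15, 3): e=[2,2,4] → X
    (8,1)@(17, 3): e=[2,10,-4] → .
    (7,2)@(15, 5): e=[-2,-10,20] → .
  covered (1 px):
    . . . . . . . . . .
    . . . . . . . X . .
    . . . . . . . . . .
    . . . . . . . . . .
    . . . . . . . . . .
    . . . . . . . . . .
    . . . . . . . . . .
    . . . . . . . . . .
    . . . . . . . . . .
    . . . . . . . . . .
T2:
  2·area = 50
  edge (10, 8)→(8, 16): d=(-2,8) right/bottom  bias=-1
  edge (8, 16)→(3, 11): d=(-5,-5) top-left  bias=+0
  edge (3, 11)→(10, 8): d=(7,-3) top-left  bias=+0
    (8,2)@(17, 5): e=[-50,100,0] → .  [on edge]
    (0,4)@(1, 9): e=[70,0,-20] → .  [on edge]
    (4,4)@(9, 9): e=[6,40,4] → X
    (5,4)@(11, 9): e=[-10,50,10] → .
    (1,5)@(3, 11): e=[50,0,0] → X  [on edge]
    (2,5)@(5, 11): e=[34,10,6] → X
    (3,5)@(7, 11): e=[18,20,12] → X
    (5,5)@(11, 11): e=[-14,40,24] → .
    (1,6)@(3, 13): e=[46,-10,14] → .
    (2,6)@(5, 13): e=[30,0,20] → X  [on edge]
    (4,6)@(9, 13): e=[-2,20,32] → .
    (2,7)@(5, 15): e=[26,-10,34] → .
    (3,7)@(7, 15): e=[10,0,40] → X  [on edge]
    (4,8)@(9, 17): e=[-10,0,60] → .  [on edge]
    (5,9)@(11, 19): e=[-30,0,80] → .  [on edge]
  covered (8 px):
    . . . . . . . . . .
    . . . . . . . . . .
    . . . . . . . . . .
    . . . . . . . . . .
    . . . . X . . . . .
    . X X X X . . . . .
    . . X X . . . . . .
    . . . X . . . . . .
    . . . . . . . . . .
    . . . . . . . . . .

Result: "outside"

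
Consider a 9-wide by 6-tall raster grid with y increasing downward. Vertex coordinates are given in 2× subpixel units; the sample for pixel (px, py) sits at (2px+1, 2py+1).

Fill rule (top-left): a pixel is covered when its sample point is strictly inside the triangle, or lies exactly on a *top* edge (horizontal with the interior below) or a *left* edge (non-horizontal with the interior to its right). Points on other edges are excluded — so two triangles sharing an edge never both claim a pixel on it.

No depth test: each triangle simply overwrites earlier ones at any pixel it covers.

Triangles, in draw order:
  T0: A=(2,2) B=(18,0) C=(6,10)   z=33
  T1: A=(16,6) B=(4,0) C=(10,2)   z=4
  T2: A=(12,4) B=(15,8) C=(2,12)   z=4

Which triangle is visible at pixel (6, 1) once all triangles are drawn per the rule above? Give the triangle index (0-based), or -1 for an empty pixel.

T0:
  2·area = 136
  edge (2, 2)→(18, 0): d=(16,-2) top-left  bias=+0
  edge (18, 0)→(6, 10): d=(-12,10) right/bottom  bias=-1
  edge (6, 10)→(2, 2): d=(-4,-8) top-left  bias=+0
    (5,0)@(11, 1): e=[2,58,76] → X
    (6,0)@(13, 1): e=[6,38,92] → X
    (7,0)@(15, 1): e=[10,18,108] → X
    (8,0)@(17, 1): e=[14,-2,124] → .
    (1,1)@(3, 3): e=[18,114,4] → X
    (2,1)@(5, 3): e=[22,94,20] → X
    (3,1)@(7, 3): e=[26,74,36] → X
    (4,1)@(9, 3): e=[30,54,52] → X
    (7,1)@(15, 3): e=[42,-6,100] → .
    (1,2)@(3, 5): e=[50,90,-4] → .
    (2,2)@(5, 5): e=[54,70,12] → X
    (6,2)@(13, 5): e=[70,-10,76] → .
  covered (17 px):
    . . . . . X X X .
    . X X X X X X . .
    . . X X X X . . .
    . . X X X . . . .
    . . . X . . . . .
    . . . . . . . . .
T1:
  2·area = 12
  edge (16, 6)→(4, 0): d=(-12,-6) top-left  bias=+0
  edge (4, 0)→(10, 2): d=(6,2) right/bottom  bias=-1
  edge (10, 2)→(16, 6): d=(6,4) right/bottom  bias=-1
    (3,0)@(7, 1): e=[6,0,6] → .  [on edge]
    (5,1)@(11, 3): e=[6,4,2] → X
    (6,1)@(13, 3): e=[18,0,-6] → .  [on edge]
    (5,2)@(11, 5): e=[-18,16,14] → .
  covered (1 px):
    . . . . . . . . .
    . . . . . X . . .
    . . . . . . . . .
    . . . . . . . . .
    . . . . . . . . .
    . . . . . . . . .
T2:
  2·area = 64
  edge (12, 4)→(15, 8): d=(3,4) right/bottom  bias=-1
  edge (15, 8)→(2, 12): d=(-13,4) right/bottom  bias=-1
  edge (2, 12)→(12, 4): d=(10,-8) top-left  bias=+0
    (5,2)@(11, 5): e=[7,55,2] → X
    (6,2)@(13, 5): e=[-1,47,18] → .
    (4,3)@(9, 7): e=[21,37,6] → X
    (6,3)@(13, 7): e=[5,21,38] → X
    (7,3)@(15, 7): e=[-3,13,54] → .
    (3,4)@(7, 9): e=[35,19,10] → X
    (6,4)@(13, 9): e=[11,-5,58] → .
    (2,5)@(5, 11): e=[49,1,14] → X
    (3,5)@(7, 11): e=[41,-7,30] → .
    (4,5)@(9, 11): e=[33,-15,46] → .
    (5,5)@(11, 11): e=[25,-23,62] → .
  covered (8 px):
    . . . . . . . . .
    . . . . . . . . .
    . . . . . X . . .
    . . . . X X X . .
    . . . X X X . . .
    . . X . . . . . .

Z-buffer (winner per pixel, '.' = empty):
  . . . . . 0 0 0 .
  . 0 0 0 0 1 0 . .
  . . 0 0 0 2 . . .
  . . 0 0 2 2 2 . .
  . . . 2 2 2 . . .
  . . 2 . . . . . .

Answer: 0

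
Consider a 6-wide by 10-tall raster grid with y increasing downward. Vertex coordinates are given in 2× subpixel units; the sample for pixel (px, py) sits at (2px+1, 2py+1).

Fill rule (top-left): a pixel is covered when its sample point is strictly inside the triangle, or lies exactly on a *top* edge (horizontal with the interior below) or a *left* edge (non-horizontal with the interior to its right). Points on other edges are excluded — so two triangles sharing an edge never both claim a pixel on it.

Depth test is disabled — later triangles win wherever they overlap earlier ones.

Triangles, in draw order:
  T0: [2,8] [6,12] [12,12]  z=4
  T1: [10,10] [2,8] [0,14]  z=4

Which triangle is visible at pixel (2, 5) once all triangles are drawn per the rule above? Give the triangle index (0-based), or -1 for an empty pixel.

T0:
  2·area = 24  (B↔C swapped to make it positive)
  edge (2, 8)→(12, 12): d=(10,4) right/bottom  bias=-1
  edge (12, 12)→(6, 12): d=(-6,0) right/bottom  bias=-1
  edge (6, 12)→(2, 8): d=(-4,-4) top-left  bias=+0
    (0,3)@(1, 7): e=[-6,30,0] → ·  [on edge]
    (1,4)@(3, 9): e=[6,18,0] → #  [on edge]
    (2,4)@(5, 9): e=[-2,18,8] → ·
    (1,5)@(3, 11): e=[26,6,-8] → ·
    (2,5)@(5, 11): e=[18,6,0] → #  [on edge]
    (3,5)@(7, 11): e=[10,6,8] → #
    (4,5)@(9, 11): e=[2,6,16] → #
    (5,5)@(11, 11): e=[-6,6,24] → ·
    (2,6)@(5, 13): e=[38,-6,-8] → ·
    (3,6)@(7, 13): e=[30,-6,0] → ·  [on edge]
    (4,6)@(9, 13): e=[22,-6,8] → ·
    (4,7)@(9, 15): e=[42,-18,0] → ·  [on edge]
    (5,8)@(11, 17): e=[54,-30,0] → ·  [on edge]
  covered (4 px):
    · · · · · ·
    · · · · · ·
    · · · · · ·
    · · · · · ·
    · # · · · ·
    · · # # # ·
    · · · · · ·
    · · · · · ·
    · · · · · ·
    · · · · · ·
T1:
  2·area = 52  (B↔C swapped to make it positive)
  edge (10, 10)→(0, 14): d=(-10,4) right/bottom  bias=-1
  edge (0, 14)→(2, 8): d=(2,-6) top-left  bias=+0
  edge (2, 8)→(10, 10): d=(8,2) right/bottom  bias=-1
    (1,2)@(3, 5): e=[78,0,-26] → ·  [on edge]
    (1,4)@(3, 9): e=[38,8,6] → #
    (2,4)@(5, 9): e=[30,20,2] → #
    (3,4)@(7, 9): e=[22,32,-2] → ·
    (0,5)@(1, 11): e=[26,0,26] → #  [on edge]
    (3,5)@(7, 11): e=[2,36,14] → #
    (4,5)@(9, 11): e=[-6,48,10] → ·
    (0,6)@(1, 13): e=[6,4,42] → #
    (1,6)@(3, 13): e=[-2,16,38] → ·
    (2,6)@(5, 13): e=[-10,28,34] → ·
    (3,6)@(7, 13): e=[-18,40,30] → ·
    (0,7)@(1, 15): e=[-14,8,58] → ·
  covered (7 px):
    · · · · · ·
    · · · · · ·
    · · · · · ·
    · · · · · ·
    · # # · · ·
    # # # # · ·
    # · · · · ·
    · · · · · ·
    · · · · · ·
    · · · · · ·

Z-buffer (winner per pixel, '.' = empty):
  . . . . . .
  . . . . . .
  . . . . . .
  . . . . . .
  . 1 1 . . .
  1 1 1 1 0 .
  1 . . . . .
  . . . . . .
  . . . . . .
  . . . . . .

Final: 1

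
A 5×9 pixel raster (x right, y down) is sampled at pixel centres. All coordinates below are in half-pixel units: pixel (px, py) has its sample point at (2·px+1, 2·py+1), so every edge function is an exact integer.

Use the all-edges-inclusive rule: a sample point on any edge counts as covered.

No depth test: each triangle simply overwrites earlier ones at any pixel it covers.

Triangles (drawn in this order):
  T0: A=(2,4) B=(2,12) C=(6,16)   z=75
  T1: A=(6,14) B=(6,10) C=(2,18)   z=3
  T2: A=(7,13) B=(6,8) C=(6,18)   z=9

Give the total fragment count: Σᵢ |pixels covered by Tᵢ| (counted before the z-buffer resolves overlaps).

T0:
  2·area = 32  (B↔C swapped to make it positive)
  edge (2, 4)→(6, 16): d=(4,12) inclusive
  edge (6, 16)→(2, 12): d=(-4,-4) inclusive
  edge (2, 12)→(2, 4): d=(0,-8) inclusive
    (0,0)@(1, 1): e=[0,40,-8] → ·  [on edge]
    (1,3)@(3, 7): e=[0,24,8] → #  [on edge]
    (2,3)@(5, 7): e=[-24,32,24] → ·
    (1,4)@(3, 9): e=[8,16,8] → #
    (2,4)@(5, 9): e=[-16,24,24] → ·
    (0,5)@(1, 11): e=[40,0,-8] → ·  [on edge]
    (1,5)@(3, 11): e=[16,8,8] → #
    (2,5)@(5, 11): e=[-8,16,24] → ·
    (1,6)@(3, 13): e=[24,0,8] → #  [on edge]
    (2,6)@(5, 13): e=[0,8,24] → #  [on edge]
    (3,6)@(7, 13): e=[-24,16,40] → ·
    (1,7)@(3, 15): e=[32,-8,8] → ·
    (2,7)@(5, 15): e=[8,0,24] → #  [on edge]
    (3,8)@(7, 17): e=[-8,0,40] → ·  [on edge]
  covered (6 px):
    · · · · ·
    · · · · ·
    · · · · ·
    · # · · ·
    · # · · ·
    · # · · ·
    · # # · ·
    · · # · ·
    · · · · ·
T1:
  2·area = 16  (B↔C swapped to make it positive)
  edge (6, 14)→(2, 18): d=(-4,4) inclusive
  edge (2, 18)→(6, 10): d=(4,-8) inclusive
  edge (6, 10)→(6, 14): d=(0,4) inclusive
    (4,5)@(9, 11): e=[0,28,-12] → ·  [on edge]
    (2,6)@(5, 13): e=[8,4,4] → #
    (3,6)@(7, 13): e=[0,20,-4] → ·  [on edge]
    (2,7)@(5, 15): e=[0,12,4] → #  [on edge]
    (3,7)@(7, 15): e=[-8,28,-4] → ·
    (1,8)@(3, 17): e=[0,4,12] → #  [on edge]
    (2,8)@(5, 17): e=[-8,20,4] → ·
  covered (3 px):
    · · · · ·
    · · · · ·
    · · · · ·
    · · · · ·
    · · · · ·
    · · · · ·
    · · # · ·
    · · # · ·
    · # · · ·
T2:
  2·area = 10  (B↔C swapped to make it positive)
  edge (7, 13)→(6, 18): d=(-1,5) inclusive
  edge (6, 18)→(6, 8): d=(0,-10) inclusive
  edge (6, 8)→(7, 13): d=(1,5) inclusive
    (2,1)@(5, 3): e=[20,-10,0] → ·  [on edge]
    (4,1)@(9, 3): e=[0,30,-20] → ·  [on edge]
    (3,6)@(7, 13): e=[0,10,0] → #  [on edge]
    (4,6)@(9, 13): e=[-10,30,-10] → ·
    (3,7)@(7, 15): e=[-2,10,2] → ·
  covered (1 px):
    · · · · ·
    · · · · ·
    · · · · ·
    · · · · ·
    · · · · ·
    · · · · ·
    · · · # ·
    · · · · ·
    · · · · ·

Answer: 10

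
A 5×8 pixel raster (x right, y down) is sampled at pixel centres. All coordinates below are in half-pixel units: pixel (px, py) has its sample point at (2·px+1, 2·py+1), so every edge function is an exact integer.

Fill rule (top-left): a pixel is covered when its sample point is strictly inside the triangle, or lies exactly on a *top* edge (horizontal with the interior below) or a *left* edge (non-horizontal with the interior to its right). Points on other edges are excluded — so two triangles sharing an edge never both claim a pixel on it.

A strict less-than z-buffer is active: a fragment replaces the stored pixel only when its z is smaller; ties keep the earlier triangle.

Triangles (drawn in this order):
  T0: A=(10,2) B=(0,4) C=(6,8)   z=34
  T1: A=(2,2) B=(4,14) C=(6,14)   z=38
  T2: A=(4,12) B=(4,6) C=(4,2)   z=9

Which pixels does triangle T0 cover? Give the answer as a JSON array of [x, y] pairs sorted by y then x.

T0:
  2·area = 52  (B↔C swapped to make it positive)
  edge (10, 2)→(6, 8): d=(-4,6) right/bottom  bias=-1
  edge (6, 8)→(0, 4): d=(-6,-4) top-left  bias=+0
  edge (0, 4)→(10, 2): d=(10,-2) top-left  bias=+0
    (2,1)@(5, 3): e=[26,26,0] → X  [on edge]
    (3,1)@(7, 3): e=[14,34,4] → X
    (4,1)@(9, 3): e=[2,42,8] → X
    (1,2)@(3, 5): e=[30,6,16] → X
    (4,2)@(9, 5): e=[-6,30,28] → .
    (1,3)@(3, 7): e=[22,-6,36] → .
    (2,3)@(5, 7): e=[10,2,40] → X
    (3,3)@(7, 7): e=[-2,10,44] → .
    (2,4)@(5, 9): e=[2,-10,60] → .
  covered (7 px):
    . . . . .
    . . X X X
    . X X X .
    . . X . .
    . . . . .
    . . . . .
    . . . . .
    . . . . .
T1:
  2·area = 24  (B↔C swapped to make it positive)
  edge (2, 2)→(6, 14): d=(4,12) right/bottom  bias=-1
  edge (6, 14)→(4, 14): d=(-2,0) right/bottom  bias=-1
  edge (4, 14)→(2, 2): d=(-2,-12) top-left  bias=+0
    (1,2)@(3, 5): e=[0,18,6] → .  [on edge]
    (1,3)@(3, 7): e=[8,14,2] → X
    (2,3)@(5, 7): e=[-16,14,26] → .
    (1,4)@(3, 9): e=[16,10,-2] → .
    (2,5)@(5, 11): e=[0,6,18] → .  [on edge]
    (2,6)@(5, 13): e=[8,2,14] → X
    (3,6)@(7, 13): e=[-16,2,38] → .
    (2,7)@(5, 15): e=[16,-2,10] → .
  covered (2 px):
    . . . . .
    . . . . .
    . . . . .
    . X . . .
    . . . . .
    . . . . .
    . . X . .
    . . . . .
T2:
  degenerate (2·area = 0) — covers nothing

Answer: [[2,1],[3,1],[4,1],[1,2],[2,2],[3,2],[2,3]]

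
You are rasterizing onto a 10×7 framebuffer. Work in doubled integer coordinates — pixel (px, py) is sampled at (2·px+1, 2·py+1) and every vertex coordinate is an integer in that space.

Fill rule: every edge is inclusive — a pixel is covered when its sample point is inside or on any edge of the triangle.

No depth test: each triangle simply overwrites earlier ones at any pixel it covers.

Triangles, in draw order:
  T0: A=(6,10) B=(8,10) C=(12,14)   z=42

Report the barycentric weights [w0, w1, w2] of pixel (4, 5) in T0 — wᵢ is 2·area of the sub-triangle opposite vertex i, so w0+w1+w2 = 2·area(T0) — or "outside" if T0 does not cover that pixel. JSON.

T0:
  2·area = 8
  edge (6, 10)→(8, 10): d=(2,0) inclusive
  edge (8, 10)→(12, 14): d=(4,4) inclusive
  edge (12, 14)→(6, 10): d=(-6,-4) inclusive
    (0,1)@(1, 3): e=[-14,0,22] → ·  [on edge]
    (1,2)@(3, 5): e=[-10,0,18] → ·  [on edge]
    (2,3)@(5, 7): e=[-6,0,14] → ·  [on edge]
    (3,4)@(7, 9): e=[-2,0,10] → ·  [on edge]
    (4,5)@(9, 11): e=[2,0,6] → #  [on edge]
    (5,5)@(11, 11): e=[2,-8,14] → ·
    (4,6)@(9, 13): e=[6,8,-6] → ·
    (5,6)@(11, 13): e=[6,0,2] → #  [on edge]
    (6,6)@(13, 13): e=[6,-8,10] → ·
  covered (2 px):
    · · · · · · · · · ·
    · · · · · · · · · ·
    · · · · · · · · · ·
    · · · · · · · · · ·
    · · · · · · · · · ·
    · · · · # · · · · ·
    · · · · · # · · · ·

Final: [0,6,2]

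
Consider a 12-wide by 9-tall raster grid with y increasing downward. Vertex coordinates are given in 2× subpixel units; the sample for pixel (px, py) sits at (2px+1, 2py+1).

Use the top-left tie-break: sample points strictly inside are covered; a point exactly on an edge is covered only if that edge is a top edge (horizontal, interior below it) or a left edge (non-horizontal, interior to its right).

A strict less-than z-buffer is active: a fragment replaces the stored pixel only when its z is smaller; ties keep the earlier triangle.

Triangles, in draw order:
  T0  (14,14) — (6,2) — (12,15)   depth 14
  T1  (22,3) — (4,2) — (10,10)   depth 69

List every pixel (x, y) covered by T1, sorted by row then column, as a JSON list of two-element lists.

T0:
  2·area = 32  (B↔C swapped to make it positive)
  edge (14, 14)→(12, 15): d=(-2,1) right/bottom  bias=-1
  edge (12, 15)→(6, 2): d=(-6,-13) top-left  bias=+0
  edge (6, 2)→(14, 14): d=(8,12) right/bottom  bias=-1
    (4,3)@(9, 7): e=[19,9,4] → █
    (5,3)@(11, 7): e=[17,35,-20] → ·
    (4,4)@(9, 9): e=[15,-3,20] → ·
    (5,5)@(11, 11): e=[9,11,12] → █
    (6,5)@(13, 11): e=[7,37,-12] → ·
    (5,6)@(11, 13): e=[5,-1,28] → ·
    (6,6)@(13, 13): e=[3,25,4] → █
    (7,6)@(15, 13): e=[1,51,-20] → ·
    (6,7)@(13, 15): e=[-1,13,20] → ·
  covered (3 px):
    · · · · · · · · · · · ·
    · · · · · · · · · · · ·
    · · · · · · · · · · · ·
    · · · · █ · · · · · · ·
    · · · · · · · · · · · ·
    · · · · · █ · · · · · ·
    · · · · · · █ · · · · ·
    · · · · · · · · · · · ·
    · · · · · · · · · · · ·
T1:
  2·area = 138  (B↔C swapped to make it positive)
  edge (22, 3)→(10, 10): d=(-12,7) right/bottom  bias=-1
  edge (10, 10)→(4, 2): d=(-6,-8) top-left  bias=+0
  edge (4, 2)→(22, 3): d=(18,1) right/bottom  bias=-1
    (2,1)@(5, 3): e=[119,2,17] → █
    (3,1)@(7, 3): e=[105,18,15] → █
    (4,1)@(9, 3): e=[91,34,13] → █
    (5,1)@(11, 3): e=[77,50,11] → █
    (6,1)@(13, 3): e=[63,66,9] → █
    (7,1)@(15, 3): e=[49,82,7] → █
    (8,1)@(17, 3): e=[35,98,5] → █
    (9,1)@(19, 3): e=[21,114,3] → █
    (10,1)@(21, 3): e=[7,130,1] → █
    (11,1)@(23, 3): e=[-7,146,-1] → ·
    (2,2)@(5, 5): e=[95,-10,53] → ·
    (3,2)@(7, 5): e=[81,6,51] → █
  covered (20 px):
    · · · · · · · · · · · ·
    · · █ █ █ █ █ █ █ █ █ ·
    · · · █ █ █ █ █ █ · · ·
    · · · · █ █ █ █ · · · ·
    · · · · · █ · · · · · ·
    · · · · · · · · · · · ·
    · · · · · · · · · · · ·
    · · · · · · · · · · · ·
    · · · · · · · · · · · ·

Answer: [[2,1],[3,1],[4,1],[5,1],[6,1],[7,1],[8,1],[9,1],[10,1],[3,2],[4,2],[5,2],[6,2],[7,2],[8,2],[4,3],[5,3],[6,3],[7,3],[5,4]]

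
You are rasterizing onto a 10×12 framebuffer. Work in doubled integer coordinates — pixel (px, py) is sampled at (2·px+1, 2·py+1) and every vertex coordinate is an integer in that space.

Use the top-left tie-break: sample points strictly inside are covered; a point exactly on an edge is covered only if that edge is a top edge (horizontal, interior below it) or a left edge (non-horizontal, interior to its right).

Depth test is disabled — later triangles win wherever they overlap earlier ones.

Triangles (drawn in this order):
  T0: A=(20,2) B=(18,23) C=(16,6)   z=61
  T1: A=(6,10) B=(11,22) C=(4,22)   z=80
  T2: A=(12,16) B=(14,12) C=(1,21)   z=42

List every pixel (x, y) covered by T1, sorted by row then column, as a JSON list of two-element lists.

T0:
  2·area = 76
  edge (20, 2)→(18, 23): d=(-2,21) right/bottom  bias=-1
  edge (18, 23)→(16, 6): d=(-2,-17) top-left  bias=+0
  edge (16, 6)→(20, 2): d=(4,-4) top-left  bias=+0
    (9,1)@(19, 3): e=[19,57,0] → #  [on edge]
    (8,2)@(17, 5): e=[57,19,0] → #  [on edge]
    (7,3)@(15, 7): e=[95,-19,0] → ·  [on edge]
    (8,3)@(17, 7): e=[53,15,8] → #
    (6,4)@(13, 9): e=[133,-57,0] → ·  [on edge]
    (8,4)@(17, 9): e=[49,11,16] → #
    (5,5)@(11, 11): e=[171,-95,0] → ·  [on edge]
    (8,5)@(17, 11): e=[45,7,24] → #
    (4,6)@(9, 13): e=[209,-133,0] → ·  [on edge]
    (8,6)@(17, 13): e=[41,3,32] → #
    (9,6)@(19, 13): e=[-1,37,40] → ·
    (3,7)@(7, 15): e=[247,-171,0] → ·  [on edge]
    (2,8)@(5, 17): e=[285,-209,0] → ·  [on edge]
    (1,9)@(3, 19): e=[323,-247,0] → ·  [on edge]
    (0,10)@(1, 21): e=[361,-285,0] → ·  [on edge]
  covered (10 px):
    · · · · · · · · · ·
    · · · · · · · · · #
    · · · · · · · · # #
    · · · · · · · · # #
    · · · · · · · · # #
    · · · · · · · · # #
    · · · · · · · · # ·
    · · · · · · · · · ·
    · · · · · · · · · ·
    · · · · · · · · · ·
    · · · · · · · · · ·
    · · · · · · · · · ·
T1:
  2·area = 84
  edge (6, 10)→(11, 22): d=(5,12) right/bottom  bias=-1
  edge (11, 22)→(4, 22): d=(-7,0) right/bottom  bias=-1
  edge (4, 22)→(6, 10): d=(2,-12) top-left  bias=+0
    (3,6)@(7, 13): e=[3,63,18] → #
    (4,6)@(9, 13): e=[-21,63,42] → ·
    (3,7)@(7, 15): e=[13,49,22] → #
    (4,7)@(9, 15): e=[-11,49,46] → ·
    (2,8)@(5, 17): e=[47,35,2] → #
    (4,8)@(9, 17): e=[-1,35,50] → ·
    (2,9)@(5, 19): e=[57,21,6] → #
    (4,9)@(9, 19): e=[9,21,54] → #
    (5,9)@(11, 19): e=[-15,21,78] → ·
    (2,10)@(5, 21): e=[67,7,10] → #
    (5,10)@(11, 21): e=[-5,7,82] → ·
    (2,11)@(5, 23): e=[77,-7,14] → ·
  covered (10 px):
    · · · · · · · · · ·
    · · · · · · · · · ·
    · · · · · · · · · ·
    · · · · · · · · · ·
    · · · · · · · · · ·
    · · · · · · · · · ·
    · · · # · · · · · ·
    · · · # · · · · · ·
    · · # # · · · · · ·
    · · # # # · · · · ·
    · · # # # · · · · ·
    · · · · · · · · · ·
T2:
  2·area = 34  (B↔C swapped to make it positive)
  edge (12, 16)→(1, 21): d=(-11,5) right/bottom  bias=-1
  edge (1, 21)→(14, 12): d=(13,-9) top-left  bias=+0
  edge (14, 12)→(12, 16): d=(-2,4) right/bottom  bias=-1
    (6,6)@(13, 13): e=[28,4,2] → #
    (7,6)@(15, 13): e=[18,22,-6] → ·
    (5,7)@(11, 15): e=[16,12,6] → #
    (6,7)@(13, 15): e=[6,30,-2] → ·
    (3,8)@(7, 17): e=[14,2,18] → #
    (4,8)@(9, 17): e=[4,20,10] → #
    (5,8)@(11, 17): e=[-6,38,2] → ·
    (2,9)@(5, 19): e=[2,10,22] → #
    (3,9)@(7, 19): e=[-8,28,14] → ·
    (4,9)@(9, 19): e=[-18,46,6] → ·
    (0,10)@(1, 21): e=[0,0,34] → ·  [on edge]
    (2,10)@(5, 21): e=[-20,36,18] → ·
  covered (5 px):
    · · · · · · · · · ·
    · · · · · · · · · ·
    · · · · · · · · · ·
    · · · · · · · · · ·
    · · · · · · · · · ·
    · · · · · · · · · ·
    · · · · · · # · · ·
    · · · · · # · · · ·
    · · · # # · · · · ·
    · · # · · · · · · ·
    · · · · · · · · · ·
    · · · · · · · · · ·

Final: [[3,6],[3,7],[2,8],[3,8],[2,9],[3,9],[4,9],[2,10],[3,10],[4,10]]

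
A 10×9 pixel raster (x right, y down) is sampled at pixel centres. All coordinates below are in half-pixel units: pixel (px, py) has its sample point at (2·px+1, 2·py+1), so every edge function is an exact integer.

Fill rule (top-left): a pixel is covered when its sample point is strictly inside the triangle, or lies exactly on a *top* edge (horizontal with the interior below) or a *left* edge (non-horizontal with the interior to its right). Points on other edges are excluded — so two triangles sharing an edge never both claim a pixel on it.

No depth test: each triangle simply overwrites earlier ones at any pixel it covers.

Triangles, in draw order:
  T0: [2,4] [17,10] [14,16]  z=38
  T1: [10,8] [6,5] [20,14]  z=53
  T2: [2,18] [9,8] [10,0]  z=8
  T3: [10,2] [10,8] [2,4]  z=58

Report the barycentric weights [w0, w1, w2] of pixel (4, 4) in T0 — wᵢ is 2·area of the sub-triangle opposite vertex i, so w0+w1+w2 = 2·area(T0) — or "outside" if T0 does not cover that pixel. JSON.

T0:
  2·area = 108
  edge (2, 4)→(17, 10): d=(15,6) right/bottom  bias=-1
  edge (17, 10)→(14, 16): d=(-3,6) right/bottom  bias=-1
  edge (14, 16)→(2, 4): d=(-12,-12) top-left  bias=+0
    (0,1)@(1, 3): e=[-9,117,0] → .  [on edge]
    (1,2)@(3, 5): e=[9,99,0] → X  [on edge]
    (2,2)@(5, 5): e=[-3,87,24] → .
    (1,3)@(3, 7): e=[39,93,-24] → .
    (2,3)@(5, 7): e=[27,81,0] → X  [on edge]
    (3,3)@(7, 7): e=[15,69,24] → X
    (4,3)@(9, 7): e=[3,57,48] → X
    (5,3)@(11, 7): e=[-9,45,72] → .
    (2,4)@(5, 9): e=[57,75,-24] → .
    (3,4)@(7, 9): e=[45,63,0] → X  [on edge]
    (5,4)@(11, 9): e=[21,39,48] → X
    (6,4)@(13, 9): e=[9,27,72] → X
    (4,5)@(9, 11): e=[63,45,0] → X  [on edge]
    (5,6)@(11, 13): e=[81,27,0] → X  [on edge]
    (6,7)@(13, 15): e=[99,9,0] → X  [on edge]
    (7,8)@(15, 17): e=[117,-9,0] → .  [on edge]
  covered (16 px):
    . . . . . . . . . .
    . . . . . . . . . .
    . X . . . . . . . .
    . . X X X . . . . .
    . . . X X X X . . .
    . . . . X X X X . .
    . . . . . X X X . .
    . . . . . . X . . .
    . . . . . . . . . .
T1:
  2·area = 6
  edge (10, 8)→(6, 5): d=(-4,-3) top-left  bias=+0
  edge (6, 5)→(20, 14): d=(14,9) right/bottom  bias=-1
  edge (20, 14)→(10, 8): d=(-10,-6) top-left  bias=+0
    (2,2)@(5, 5): e=[-3,9,0] → .  [on edge]
    (4,3)@(9, 7): e=[1,1,4] → X
    (5,3)@(11, 7): e=[7,-17,16] → .
    (4,4)@(9, 9): e=[-7,29,-16] → .
    (7,5)@(15, 11): e=[3,3,0] → X  [on edge]
    (8,5)@(17, 11): e=[9,-15,12] → .
    (7,6)@(15, 13): e=[-5,31,-20] → .
  covered (2 px):
    . . . . . . . . . .
    . . . . . . . . . .
    . . . . . . . . . .
    . . . . X . . . . .
    . . . . . . . . . .
    . . . . . . . X . .
    . . . . . . . . . .
    . . . . . . . . . .
    . . . . . . . . . .
T2:
  2·area = 46  (B↔C swapped to make it positive)
  edge (2, 18)→(10, 0): d=(8,-18) top-left  bias=+0
  edge (10, 0)→(9, 8): d=(-1,8) right/bottom  bias=-1
  edge (9, 8)→(2, 18): d=(-7,10) right/bottom  bias=-1
    (4,1)@(9, 3): e=[6,5,35] → X
    (5,1)@(11, 3): e=[42,-11,15] → .
    (4,2)@(9, 5): e=[22,3,21] → X
    (5,2)@(11, 5): e=[58,-13,1] → .
    (3,3)@(7, 7): e=[2,17,27] → X
    (5,3)@(11, 7): e=[74,-15,-13] → .
    (3,4)@(7, 9): e=[18,15,13] → X
    (4,4)@(9, 9): e=[54,-1,-7] → .
    (3,5)@(7, 11): e=[34,13,-1] → .
    (2,6)@(5, 13): e=[14,27,5] → X
    (3,6)@(7, 13): e=[50,11,-15] → .
    (2,7)@(5, 15): e=[30,25,-9] → .
  covered (6 px):
    . . . . . . . . . .
    . . . . X . . . . .
    . . . . X . . . . .
    . . . X X . . . . .
    . . . X . . . . . .
    . . . . . . . . . .
    . . X . . . . . . .
    . . . . . . . . . .
    . . . . . . . . . .
T3:
  2·area = 48
  edge (10, 2)→(10, 8): d=(0,6) right/bottom  bias=-1
  edge (10, 8)→(2, 4): d=(-8,-4) top-left  bias=+0
  edge (2, 4)→(10, 2): d=(8,-2) top-left  bias=+0
    (3,1)@(7, 3): e=[18,28,2] → X
    (4,1)@(9, 3): e=[6,36,6] → X
    (5,1)@(11, 3): e=[-6,44,10] → .
    (2,2)@(5, 5): e=[30,4,14] → X
    (5,2)@(11, 5): e=[-6,28,26] → .
    (2,3)@(5, 7): e=[30,-12,30] → .
    (3,3)@(7, 7): e=[18,-4,34] → .
    (4,3)@(9, 7): e=[6,4,38] → X
    (5,3)@(11, 7): e=[-6,12,42] → .
    (4,4)@(9, 9): e=[6,-12,54] → .
  covered (6 px):
    . . . . . . . . . .
    . . . X X . . . . .
    . . X X X . . . . .
    . . . . X . . . . .
    . . . . . . . . . .
    . . . . . . . . . .
    . . . . . . . . . .
    . . . . . . . . . .
    . . . . . . . . . .

Final: [51,24,33]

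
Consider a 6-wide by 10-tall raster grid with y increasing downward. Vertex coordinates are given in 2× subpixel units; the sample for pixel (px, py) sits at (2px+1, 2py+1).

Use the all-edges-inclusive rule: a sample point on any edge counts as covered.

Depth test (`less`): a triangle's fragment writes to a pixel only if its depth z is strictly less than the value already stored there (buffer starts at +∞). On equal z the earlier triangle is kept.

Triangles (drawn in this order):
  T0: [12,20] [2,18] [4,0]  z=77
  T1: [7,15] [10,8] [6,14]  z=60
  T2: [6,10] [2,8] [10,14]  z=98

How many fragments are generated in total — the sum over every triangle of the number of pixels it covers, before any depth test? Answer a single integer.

T0:
  2·area = 184
  edge (12, 20)→(2, 18): d=(-10,-2) inclusive
  edge (2, 18)→(4, 0): d=(2,-18) inclusive
  edge (4, 0)→(12, 20): d=(8,20) inclusive
    (2,1)@(5, 3): e=[156,24,4] → #
    (3,1)@(7, 3): e=[160,60,-36] → ·
    (2,2)@(5, 5): e=[136,28,20] → #
    (3,2)@(7, 5): e=[140,64,-20] → ·
    (2,3)@(5, 7): e=[116,32,36] → #
    (3,3)@(7, 7): e=[120,68,-4] → ·
    (1,4)@(3, 9): e=[92,0,92] → #  [on edge]
    (3,4)@(7, 9): e=[100,72,12] → #
    (4,4)@(9, 9): e=[104,108,-28] → ·
    (1,5)@(3, 11): e=[72,4,108] → #
    (4,5)@(9, 11): e=[84,112,-12] → ·
    (1,6)@(3, 13): e=[52,8,124] → #
    (3,9)@(7, 19): e=[0,92,92] → #  [on edge]
  covered (24 px):
    · · · · · ·
    · · # · · ·
    · · # · · ·
    · · # · · ·
    · # # # · ·
    · # # # · ·
    · # # # # ·
    · # # # # ·
    · # # # # ·
    · · · # # #
T1:
  2·area = 10  (B↔C swapped to make it positive)
  edge (7, 15)→(6, 14): d=(-1,-1) inclusive
  edge (6, 14)→(10, 8): d=(4,-6) inclusive
  edge (10, 8)→(7, 15): d=(-3,7) inclusive
    (0,4)@(1, 9): e=[0,-50,60] → ·  [on edge]
    (1,5)@(3, 11): e=[0,-30,40] → ·  [on edge]
    (2,6)@(5, 13): e=[0,-10,20] → ·  [on edge]
    (3,6)@(7, 13): e=[2,2,6] → #
    (4,6)@(9, 13): e=[4,14,-8] → ·
    (3,7)@(7, 15): e=[0,10,0] → #  [on edge]
    (4,7)@(9, 15): e=[2,22,-14] → ·
    (3,8)@(7, 17): e=[-2,18,-6] → ·
    (4,8)@(9, 17): e=[0,30,-20] → ·  [on edge]
    (5,9)@(11, 19): e=[0,50,-40] → ·  [on edge]
  covered (2 px):
    · · · · · ·
    · · · · · ·
    · · · · · ·
    · · · · · ·
    · · · · · ·
    · · · · · ·
    · · · # · ·
    · · · # · ·
    · · · · · ·
    · · · · · ·
T2:
  2·area = 8  (B↔C swapped to make it positive)
  edge (6, 10)→(10, 14): d=(4,4) inclusive
  edge (10, 14)→(2, 8): d=(-8,-6) inclusive
  edge (2, 8)→(6, 10): d=(4,2) inclusive
    (0,2)@(1, 5): e=[0,18,-10] → ·  [on edge]
    (1,3)@(3, 7): e=[0,14,-6] → ·  [on edge]
    (2,4)@(5, 9): e=[0,10,-2] → ·  [on edge]
    (3,5)@(7, 11): e=[0,6,2] → #  [on edge]
    (4,5)@(9, 11): e=[-8,18,-2] → ·
    (3,6)@(7, 13): e=[8,-10,10] → ·
    (4,6)@(9, 13): e=[0,2,6] → #  [on edge]
    (5,6)@(11, 13): e=[-8,14,2] → ·
    (4,7)@(9, 15): e=[8,-14,14] → ·
    (5,7)@(11, 15): e=[0,-2,10] → ·  [on edge]
  covered (2 px):
    · · · · · ·
    · · · · · ·
    · · · · · ·
    · · · · · ·
    · · · · · ·
    · · · # · ·
    · · · · # ·
    · · · · · ·
    · · · · · ·
    · · · · · ·

Final: 28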